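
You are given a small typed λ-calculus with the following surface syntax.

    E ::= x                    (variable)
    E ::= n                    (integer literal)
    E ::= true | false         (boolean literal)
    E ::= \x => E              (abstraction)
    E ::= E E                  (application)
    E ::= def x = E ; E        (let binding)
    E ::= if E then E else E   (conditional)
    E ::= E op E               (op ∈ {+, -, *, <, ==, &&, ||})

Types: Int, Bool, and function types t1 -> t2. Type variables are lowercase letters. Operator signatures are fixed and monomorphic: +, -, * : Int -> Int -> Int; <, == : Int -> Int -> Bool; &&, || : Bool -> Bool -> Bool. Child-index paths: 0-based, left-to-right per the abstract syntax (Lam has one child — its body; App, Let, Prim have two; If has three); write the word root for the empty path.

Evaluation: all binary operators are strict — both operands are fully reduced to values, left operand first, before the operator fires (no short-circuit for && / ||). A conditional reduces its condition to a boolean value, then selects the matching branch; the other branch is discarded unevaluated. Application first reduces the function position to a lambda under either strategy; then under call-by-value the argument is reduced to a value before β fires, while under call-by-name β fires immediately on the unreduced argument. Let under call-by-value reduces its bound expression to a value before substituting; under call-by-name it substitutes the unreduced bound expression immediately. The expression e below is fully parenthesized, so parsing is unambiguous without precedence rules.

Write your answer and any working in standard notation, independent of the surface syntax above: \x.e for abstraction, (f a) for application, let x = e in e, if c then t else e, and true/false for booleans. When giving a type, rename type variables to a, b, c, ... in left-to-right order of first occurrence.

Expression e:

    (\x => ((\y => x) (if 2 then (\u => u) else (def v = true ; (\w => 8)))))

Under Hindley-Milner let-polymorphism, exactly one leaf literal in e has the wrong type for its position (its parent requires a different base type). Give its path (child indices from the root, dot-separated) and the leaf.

Derivation:
x : a
\y._ : b -> a
  unify Int ~ Bool
  FAIL: mismatch Int ~ Bool

Answer: 0.1.0 : 2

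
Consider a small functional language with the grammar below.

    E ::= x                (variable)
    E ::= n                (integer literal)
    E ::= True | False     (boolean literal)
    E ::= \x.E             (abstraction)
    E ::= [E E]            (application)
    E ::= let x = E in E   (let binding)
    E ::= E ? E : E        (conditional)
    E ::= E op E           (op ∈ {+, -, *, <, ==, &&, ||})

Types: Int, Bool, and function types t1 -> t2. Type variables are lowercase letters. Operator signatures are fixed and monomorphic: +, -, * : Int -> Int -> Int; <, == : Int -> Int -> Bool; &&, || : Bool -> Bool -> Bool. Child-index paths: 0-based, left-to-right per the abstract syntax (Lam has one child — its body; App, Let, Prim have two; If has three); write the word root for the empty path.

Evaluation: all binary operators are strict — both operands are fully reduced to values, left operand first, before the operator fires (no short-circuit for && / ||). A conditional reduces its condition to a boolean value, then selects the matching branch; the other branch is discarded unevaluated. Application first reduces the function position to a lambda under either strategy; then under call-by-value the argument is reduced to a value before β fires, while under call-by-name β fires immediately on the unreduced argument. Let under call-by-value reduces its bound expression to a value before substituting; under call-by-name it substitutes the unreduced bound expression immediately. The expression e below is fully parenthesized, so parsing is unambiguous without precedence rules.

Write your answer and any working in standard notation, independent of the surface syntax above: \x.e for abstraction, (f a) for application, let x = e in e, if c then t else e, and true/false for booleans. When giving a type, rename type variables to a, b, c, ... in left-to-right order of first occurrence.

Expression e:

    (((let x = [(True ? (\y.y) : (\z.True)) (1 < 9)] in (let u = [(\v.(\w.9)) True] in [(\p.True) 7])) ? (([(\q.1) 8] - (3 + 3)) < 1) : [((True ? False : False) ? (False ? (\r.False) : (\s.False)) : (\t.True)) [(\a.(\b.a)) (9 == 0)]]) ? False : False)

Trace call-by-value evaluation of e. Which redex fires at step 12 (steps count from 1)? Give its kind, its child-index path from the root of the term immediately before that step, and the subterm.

Answer: delta at 0 : (-5 < 1)

Trace:
step 0: (if (if (let x = ((if true then (\y.y) else (\z.true)) (1 < 9)) in (let u = ((\v.(\w.9)) true) in ((\p.true) 7))) then ((((\q.1) 8) - (3 + 3)) < 1) else ((if (if true then false else false) then (if false then (\r.false) else (\s.false)) else (\t.true)) ((\a.(\b.a)) (9 == 0)))) then false else false)
step 1: [if@0.0.0.0] (if (if (let x = ((\y.y) (1 < 9)) in (let u = ((\v.(\w.9)) true) in ((\p.true) 7))) then ((((\q.1) 8) - (3 + 3)) < 1) else ((if (if true then false else false) then (if false then (\r.false) else (\s.false)) else (\t.true)) ((\a.(\b.a)) (9 == 0)))) then false else false)
step 2: [delta@0.0.0.1] (if (if (let x = ((\y.y) true) in (let u = ((\v.(\w.9)) true) in ((\p.true) 7))) then ((((\q.1) 8) - (3 + 3)) < 1) else ((if (if true then false else false) then (if false then (\r.false) else (\s.false)) else (\t.true)) ((\a.(\b.a)) (9 == 0)))) then false else false)
step 3: [beta@0.0.0] (if (if (let x = true in (let u = ((\v.(\w.9)) true) in ((\p.true) 7))) then ((((\q.1) 8) - (3 + 3)) < 1) else ((if (if true then false else false) then (if false then (\r.false) else (\s.false)) else (\t.true)) ((\a.(\b.a)) (9 == 0)))) then false else false)
step 4: [let@0.0] (if (if (let u = ((\v.(\w.9)) true) in ((\p.true) 7)) then ((((\q.1) 8) - (3 + 3)) < 1) else ((if (if true then false else false) then (if false then (\r.false) else (\s.false)) else (\t.true)) ((\a.(\b.a)) (9 == 0)))) then false else false)
step 5: [beta@0.0.0] (if (if (let u = (\w.9) in ((\p.true) 7)) then ((((\q.1) 8) - (3 + 3)) < 1) else ((if (if true then false else false) then (if false then (\r.false) else (\s.false)) else (\t.true)) ((\a.(\b.a)) (9 == 0)))) then false else false)
step 6: [let@0.0] (if (if ((\p.true) 7) then ((((\q.1) 8) - (3 + 3)) < 1) else ((if (if true then false else false) then (if false then (\r.false) else (\s.false)) else (\t.true)) ((\a.(\b.a)) (9 == 0)))) then false else false)
step 7: [beta@0.0] (if (if true then ((((\q.1) 8) - (3 + 3)) < 1) else ((if (if true then false else false) then (if false then (\r.false) else (\s.false)) else (\t.true)) ((\a.(\b.a)) (9 == 0)))) then false else false)
step 8: [if@0] (if ((((\q.1) 8) - (3 + 3)) < 1) then false else false)
step 9: [beta@0.0.0] (if ((1 - (3 + 3)) < 1) then false else false)
step 10: [delta@0.0.1] (if ((1 - 6) < 1) then false else false)
step 11: [delta@0.0] (if (-5 < 1) then false else false)
step 12: [delta@0] (if true then false else false)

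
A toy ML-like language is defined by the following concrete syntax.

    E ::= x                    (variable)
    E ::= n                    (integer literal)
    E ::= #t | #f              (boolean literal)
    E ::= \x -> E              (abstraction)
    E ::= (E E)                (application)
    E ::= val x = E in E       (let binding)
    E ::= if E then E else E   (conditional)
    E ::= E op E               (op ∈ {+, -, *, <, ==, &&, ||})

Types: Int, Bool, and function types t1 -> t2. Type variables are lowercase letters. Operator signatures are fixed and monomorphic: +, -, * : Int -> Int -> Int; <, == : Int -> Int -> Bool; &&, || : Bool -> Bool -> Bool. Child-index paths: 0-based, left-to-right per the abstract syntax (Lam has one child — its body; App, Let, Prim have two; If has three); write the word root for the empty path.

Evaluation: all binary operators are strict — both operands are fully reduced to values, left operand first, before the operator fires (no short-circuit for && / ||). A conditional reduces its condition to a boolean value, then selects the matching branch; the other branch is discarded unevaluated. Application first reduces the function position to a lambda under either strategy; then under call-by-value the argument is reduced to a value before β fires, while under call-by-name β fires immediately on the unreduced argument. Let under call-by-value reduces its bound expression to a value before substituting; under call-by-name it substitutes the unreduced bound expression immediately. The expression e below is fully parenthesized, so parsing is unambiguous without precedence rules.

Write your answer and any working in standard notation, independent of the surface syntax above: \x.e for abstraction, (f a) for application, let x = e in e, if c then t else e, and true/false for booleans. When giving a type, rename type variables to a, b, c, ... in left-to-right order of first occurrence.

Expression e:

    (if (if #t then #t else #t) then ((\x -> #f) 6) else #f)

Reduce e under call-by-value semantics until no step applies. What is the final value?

Answer: false

Derivation:
step 0: (if (if true then true else true) then ((\x.false) 6) else false)
step 1: [if@0] (if true then ((\x.false) 6) else false)
step 2: [if@root] ((\x.false) 6)
step 3: [beta@root] false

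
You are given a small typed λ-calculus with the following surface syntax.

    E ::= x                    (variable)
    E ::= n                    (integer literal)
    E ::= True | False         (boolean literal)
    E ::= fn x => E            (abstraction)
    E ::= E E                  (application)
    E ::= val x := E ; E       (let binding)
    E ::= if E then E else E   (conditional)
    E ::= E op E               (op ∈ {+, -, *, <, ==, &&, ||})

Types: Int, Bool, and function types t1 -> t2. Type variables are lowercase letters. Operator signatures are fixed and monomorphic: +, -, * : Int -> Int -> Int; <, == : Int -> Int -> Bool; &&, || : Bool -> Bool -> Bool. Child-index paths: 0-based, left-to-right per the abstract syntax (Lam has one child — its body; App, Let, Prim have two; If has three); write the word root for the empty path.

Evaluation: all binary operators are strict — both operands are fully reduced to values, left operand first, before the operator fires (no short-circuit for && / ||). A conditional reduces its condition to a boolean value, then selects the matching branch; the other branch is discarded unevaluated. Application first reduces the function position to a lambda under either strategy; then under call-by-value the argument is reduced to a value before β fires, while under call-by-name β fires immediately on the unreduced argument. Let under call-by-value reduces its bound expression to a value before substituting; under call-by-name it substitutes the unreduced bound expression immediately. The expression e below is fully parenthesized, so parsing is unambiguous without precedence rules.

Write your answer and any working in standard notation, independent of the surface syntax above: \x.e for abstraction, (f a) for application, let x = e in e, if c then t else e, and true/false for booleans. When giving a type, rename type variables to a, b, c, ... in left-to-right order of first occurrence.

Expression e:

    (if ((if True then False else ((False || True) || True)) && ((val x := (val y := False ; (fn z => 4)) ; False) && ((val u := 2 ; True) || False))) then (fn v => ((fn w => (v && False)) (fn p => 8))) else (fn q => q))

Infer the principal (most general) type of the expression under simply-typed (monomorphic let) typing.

Trace:
  unify Bool ~ Bool
  unify Bool ~ Bool
  unify Bool ~ Bool
  unify Bool ~ Bool
  unify Bool ~ Bool
  unify Bool ~ Bool
  unify Bool ~ Bool
let y : Bool
\z._ : a -> Int
let x : a -> Int
  unify Bool ~ Bool
let u : Int
  unify Bool ~ Bool
  unify Bool ~ Bool
  unify Bool ~ Bool
  unify Bool ~ Bool
  unify Bool ~ Bool
v : b
  unify b ~ Bool
  unify Bool ~ Bool
\w._ : c -> Bool
\p._ : d -> Int
  unify c -> Bool ~ (d -> Int) -> e
  unify c ~ d -> Int
  unify Bool ~ e
_ _ : Bool
\v._ : Bool -> Bool
q : f
\q._ : f -> f
  unify Bool -> Bool ~ f -> f
  unify Bool ~ f
  unify Bool ~ Bool

Answer: Bool -> Bool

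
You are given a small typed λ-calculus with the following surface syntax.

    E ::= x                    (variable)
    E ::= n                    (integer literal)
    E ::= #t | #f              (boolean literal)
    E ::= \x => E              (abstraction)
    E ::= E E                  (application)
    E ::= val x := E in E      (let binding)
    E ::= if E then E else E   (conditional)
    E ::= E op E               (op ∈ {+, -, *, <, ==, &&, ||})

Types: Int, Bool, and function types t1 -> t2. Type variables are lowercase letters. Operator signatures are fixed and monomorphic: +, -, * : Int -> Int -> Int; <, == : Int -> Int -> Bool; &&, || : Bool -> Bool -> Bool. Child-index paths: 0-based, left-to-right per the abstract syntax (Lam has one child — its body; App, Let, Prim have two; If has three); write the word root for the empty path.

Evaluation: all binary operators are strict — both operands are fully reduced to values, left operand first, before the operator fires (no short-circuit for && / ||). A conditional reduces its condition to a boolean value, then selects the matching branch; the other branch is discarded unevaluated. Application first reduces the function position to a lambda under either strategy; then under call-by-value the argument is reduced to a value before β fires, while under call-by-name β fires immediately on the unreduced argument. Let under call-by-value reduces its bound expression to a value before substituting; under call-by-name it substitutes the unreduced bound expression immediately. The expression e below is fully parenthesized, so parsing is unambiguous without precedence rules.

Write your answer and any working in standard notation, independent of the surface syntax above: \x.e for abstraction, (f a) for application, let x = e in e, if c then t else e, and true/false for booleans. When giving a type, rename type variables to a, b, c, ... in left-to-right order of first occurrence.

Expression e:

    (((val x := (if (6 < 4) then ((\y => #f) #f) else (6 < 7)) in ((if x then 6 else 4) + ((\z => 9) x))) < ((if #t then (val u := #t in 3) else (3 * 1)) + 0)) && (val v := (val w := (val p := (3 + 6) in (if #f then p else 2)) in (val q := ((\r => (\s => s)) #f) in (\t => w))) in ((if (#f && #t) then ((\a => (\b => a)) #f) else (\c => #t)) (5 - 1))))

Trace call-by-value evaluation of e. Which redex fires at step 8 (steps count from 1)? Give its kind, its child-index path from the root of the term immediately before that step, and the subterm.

Answer: if at 0.1.0 : (if true then (let u = true in 3) else (3 * 1))

Working:
step 0: (((let x = (if (6 < 4) then ((\y.false) false) else (6 < 7)) in ((if x then 6 else 4) + ((\z.9) x))) < ((if true then (let u = true in 3) else (3 * 1)) + 0)) && (let v = (let w = (let p = (3 + 6) in (if false then p else 2)) in (let q = ((\r.(\s.s)) false) in (\t.w))) in ((if (false && true) then ((\a.(\b.a)) false) else (\c.true)) (5 - 1))))
step 1: [delta@0.0.0.0] (((let x = (if false then ((\y.false) false) else (6 < 7)) in ((if x then 6 else 4) + ((\z.9) x))) < ((if true then (let u = true in 3) else (3 * 1)) + 0)) && (let v = (let w = (let p = (3 + 6) in (if false then p else 2)) in (let q = ((\r.(\s.s)) false) in (\t.w))) in ((if (false && true) then ((\a.(\b.a)) false) else (\c.true)) (5 - 1))))
step 2: [if@0.0.0] (((let x = (6 < 7) in ((if x then 6 else 4) + ((\z.9) x))) < ((if true then (let u = true in 3) else (3 * 1)) + 0)) && (let v = (let w = (let p = (3 + 6) in (if false then p else 2)) in (let q = ((\r.(\s.s)) false) in (\t.w))) in ((if (false && true) then ((\a.(\b.a)) false) else (\c.true)) (5 - 1))))
step 3: [delta@0.0.0] (((let x = true in ((if x then 6 else 4) + ((\z.9) x))) < ((if true then (let u = true in 3) else (3 * 1)) + 0)) && (let v = (let w = (let p = (3 + 6) in (if false then p else 2)) in (let q = ((\r.(\s.s)) false) in (\t.w))) in ((if (false && true) then ((\a.(\b.a)) false) else (\c.true)) (5 - 1))))
step 4: [let@0.0] ((((if true then 6 else 4) + ((\z.9) true)) < ((if true then (let u = true in 3) else (3 * 1)) + 0)) && (let v = (let w = (let p = (3 + 6) in (if false then p else 2)) in (let q = ((\r.(\s.s)) false) in (\t.w))) in ((if (false && true) then ((\a.(\b.a)) false) else (\c.true)) (5 - 1))))
step 5: [if@0.0.0] (((6 + ((\z.9) true)) < ((if true then (let u = true in 3) else (3 * 1)) + 0)) && (let v = (let w = (let p = (3 + 6) in (if false then p else 2)) in (let q = ((\r.(\s.s)) false) in (\t.w))) in ((if (false && true) then ((\a.(\b.a)) false) else (\c.true)) (5 - 1))))
step 6: [beta@0.0.1] (((6 + 9) < ((if true then (let u = true in 3) else (3 * 1)) + 0)) && (let v = (let w = (let p = (3 + 6) in (if false then p else 2)) in (let q = ((\r.(\s.s)) false) in (\t.w))) in ((if (false && true) then ((\a.(\b.a)) false) else (\c.true)) (5 - 1))))
step 7: [delta@0.0] ((15 < ((if true then (let u = true in 3) else (3 * 1)) + 0)) && (let v = (let w = (let p = (3 + 6) in (if false then p else 2)) in (let q = ((\r.(\s.s)) false) in (\t.w))) in ((if (false && true) then ((\a.(\b.a)) false) else (\c.true)) (5 - 1))))
step 8: [if@0.1.0] ((15 < ((let u = true in 3) + 0)) && (let v = (let w = (let p = (3 + 6) in (if false then p else 2)) in (let q = ((\r.(\s.s)) false) in (\t.w))) in ((if (false && true) then ((\a.(\b.a)) false) else (\c.true)) (5 - 1))))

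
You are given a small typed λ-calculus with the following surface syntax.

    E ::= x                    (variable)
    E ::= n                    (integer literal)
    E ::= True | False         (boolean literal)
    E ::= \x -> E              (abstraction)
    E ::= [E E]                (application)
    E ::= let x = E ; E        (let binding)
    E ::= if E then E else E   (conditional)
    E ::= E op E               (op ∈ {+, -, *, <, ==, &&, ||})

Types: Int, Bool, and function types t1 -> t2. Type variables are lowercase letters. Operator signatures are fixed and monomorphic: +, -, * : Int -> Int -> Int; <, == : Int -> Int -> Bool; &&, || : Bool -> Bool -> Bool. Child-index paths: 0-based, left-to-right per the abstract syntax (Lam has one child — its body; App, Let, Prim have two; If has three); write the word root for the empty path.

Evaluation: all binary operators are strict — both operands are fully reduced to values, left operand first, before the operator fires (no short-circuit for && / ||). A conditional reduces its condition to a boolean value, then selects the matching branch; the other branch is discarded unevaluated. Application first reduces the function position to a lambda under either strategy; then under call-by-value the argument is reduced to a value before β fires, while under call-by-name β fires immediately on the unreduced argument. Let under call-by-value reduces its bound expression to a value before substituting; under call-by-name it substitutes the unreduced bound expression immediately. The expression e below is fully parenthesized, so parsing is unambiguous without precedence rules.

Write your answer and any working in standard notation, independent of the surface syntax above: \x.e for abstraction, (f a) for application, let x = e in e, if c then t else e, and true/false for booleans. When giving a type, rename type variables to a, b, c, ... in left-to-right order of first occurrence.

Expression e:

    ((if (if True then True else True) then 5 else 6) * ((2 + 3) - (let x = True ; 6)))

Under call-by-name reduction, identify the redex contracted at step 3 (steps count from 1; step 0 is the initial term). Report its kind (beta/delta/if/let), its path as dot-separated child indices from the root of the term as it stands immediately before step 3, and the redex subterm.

Answer: delta at 1.0 : (2 + 3)

Derivation:
step 0: ((if (if true then true else true) then 5 else 6) * ((2 + 3) - (let x = true in 6)))
step 1: [if@0.0] ((if true then 5 else 6) * ((2 + 3) - (let x = true in 6)))
step 2: [if@0] (5 * ((2 + 3) - (let x = true in 6)))
step 3: [delta@1.0] (5 * (5 - (let x = true in 6)))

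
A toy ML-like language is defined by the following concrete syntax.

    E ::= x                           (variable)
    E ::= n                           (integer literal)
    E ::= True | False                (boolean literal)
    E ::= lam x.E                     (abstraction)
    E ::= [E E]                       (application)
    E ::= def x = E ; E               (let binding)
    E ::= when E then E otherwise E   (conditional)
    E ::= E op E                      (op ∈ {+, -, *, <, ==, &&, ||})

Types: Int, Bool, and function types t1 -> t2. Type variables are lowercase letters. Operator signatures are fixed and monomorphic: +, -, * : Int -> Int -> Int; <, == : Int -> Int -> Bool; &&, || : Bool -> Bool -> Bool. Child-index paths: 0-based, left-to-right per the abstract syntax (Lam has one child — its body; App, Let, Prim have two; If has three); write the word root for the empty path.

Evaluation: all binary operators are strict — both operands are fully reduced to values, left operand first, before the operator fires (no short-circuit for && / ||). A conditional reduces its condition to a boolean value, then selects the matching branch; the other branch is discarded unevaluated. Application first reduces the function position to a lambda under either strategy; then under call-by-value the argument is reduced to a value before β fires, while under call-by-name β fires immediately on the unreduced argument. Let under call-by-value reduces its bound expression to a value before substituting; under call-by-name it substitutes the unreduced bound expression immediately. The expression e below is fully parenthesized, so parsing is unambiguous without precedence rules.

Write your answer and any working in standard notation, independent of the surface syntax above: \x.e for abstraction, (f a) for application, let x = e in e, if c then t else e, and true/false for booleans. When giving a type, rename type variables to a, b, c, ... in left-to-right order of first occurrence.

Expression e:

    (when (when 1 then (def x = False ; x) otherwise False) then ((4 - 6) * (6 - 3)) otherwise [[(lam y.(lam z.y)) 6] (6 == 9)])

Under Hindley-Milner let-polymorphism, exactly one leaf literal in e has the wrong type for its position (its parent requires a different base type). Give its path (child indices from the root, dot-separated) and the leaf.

Answer: 0.0 : 1

Working:
  unify Int ~ Bool
  FAIL: mismatch Int ~ Bool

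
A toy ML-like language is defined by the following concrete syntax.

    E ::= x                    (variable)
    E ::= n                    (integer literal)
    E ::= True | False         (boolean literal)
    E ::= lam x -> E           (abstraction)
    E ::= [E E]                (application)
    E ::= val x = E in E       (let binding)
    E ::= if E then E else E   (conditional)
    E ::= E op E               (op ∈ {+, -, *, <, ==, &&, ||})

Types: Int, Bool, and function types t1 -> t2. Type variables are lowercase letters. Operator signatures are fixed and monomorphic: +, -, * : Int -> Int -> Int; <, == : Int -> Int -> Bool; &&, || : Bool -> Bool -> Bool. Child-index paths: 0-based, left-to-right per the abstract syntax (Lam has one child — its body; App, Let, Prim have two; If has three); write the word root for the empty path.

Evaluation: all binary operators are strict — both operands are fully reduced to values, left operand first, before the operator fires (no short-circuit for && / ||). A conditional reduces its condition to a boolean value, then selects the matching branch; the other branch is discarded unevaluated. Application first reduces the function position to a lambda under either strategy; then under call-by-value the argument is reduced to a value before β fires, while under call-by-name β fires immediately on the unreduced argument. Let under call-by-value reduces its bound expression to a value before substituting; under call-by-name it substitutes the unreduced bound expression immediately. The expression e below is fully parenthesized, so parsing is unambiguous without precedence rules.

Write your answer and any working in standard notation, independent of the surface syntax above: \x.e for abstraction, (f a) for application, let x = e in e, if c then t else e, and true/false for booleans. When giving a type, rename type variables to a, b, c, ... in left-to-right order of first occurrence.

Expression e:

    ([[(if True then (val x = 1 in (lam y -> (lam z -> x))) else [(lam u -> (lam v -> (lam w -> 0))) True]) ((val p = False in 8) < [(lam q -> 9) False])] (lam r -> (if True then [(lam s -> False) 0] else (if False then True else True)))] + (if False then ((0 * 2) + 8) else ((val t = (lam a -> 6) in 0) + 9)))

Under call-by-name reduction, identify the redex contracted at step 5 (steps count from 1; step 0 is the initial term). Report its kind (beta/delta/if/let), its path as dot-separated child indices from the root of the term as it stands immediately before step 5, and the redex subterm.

Answer: if at 1 : (if false then ((0 * 2) + 8) else ((let t = (\a.6) in 0) + 9))

Trace:
step 0: ((((if true then (let x = 1 in (\y.(\z.x))) else ((\u.(\v.(\w.0))) true)) ((let p = false in 8) < ((\q.9) false))) (\r.(if true then ((\s.false) 0) else (if false then true else true)))) + (if false then ((0 * 2) + 8) else ((let t = (\a.6) in 0) + 9)))
step 1: [if@0.0.0] ((((let x = 1 in (\y.(\z.x))) ((let p = false in 8) < ((\q.9) false))) (\r.(if true then ((\s.false) 0) else (if false then true else true)))) + (if false then ((0 * 2) + 8) else ((let t = (\a.6) in 0) + 9)))
step 2: [let@0.0.0] ((((\y.(\z.1)) ((let p = false in 8) < ((\q.9) false))) (\r.(if true then ((\s.false) 0) else (if false then true else true)))) + (if false then ((0 * 2) + 8) else ((let t = (\a.6) in 0) + 9)))
step 3: [beta@0.0] (((\z.1) (\r.(if true then ((\s.false) 0) else (if false then true else true)))) + (if false then ((0 * 2) + 8) else ((let t = (\a.6) in 0) + 9)))
step 4: [beta@0] (1 + (if false then ((0 * 2) + 8) else ((let t = (\a.6) in 0) + 9)))
step 5: [if@1] (1 + ((let t = (\a.6) in 0) + 9))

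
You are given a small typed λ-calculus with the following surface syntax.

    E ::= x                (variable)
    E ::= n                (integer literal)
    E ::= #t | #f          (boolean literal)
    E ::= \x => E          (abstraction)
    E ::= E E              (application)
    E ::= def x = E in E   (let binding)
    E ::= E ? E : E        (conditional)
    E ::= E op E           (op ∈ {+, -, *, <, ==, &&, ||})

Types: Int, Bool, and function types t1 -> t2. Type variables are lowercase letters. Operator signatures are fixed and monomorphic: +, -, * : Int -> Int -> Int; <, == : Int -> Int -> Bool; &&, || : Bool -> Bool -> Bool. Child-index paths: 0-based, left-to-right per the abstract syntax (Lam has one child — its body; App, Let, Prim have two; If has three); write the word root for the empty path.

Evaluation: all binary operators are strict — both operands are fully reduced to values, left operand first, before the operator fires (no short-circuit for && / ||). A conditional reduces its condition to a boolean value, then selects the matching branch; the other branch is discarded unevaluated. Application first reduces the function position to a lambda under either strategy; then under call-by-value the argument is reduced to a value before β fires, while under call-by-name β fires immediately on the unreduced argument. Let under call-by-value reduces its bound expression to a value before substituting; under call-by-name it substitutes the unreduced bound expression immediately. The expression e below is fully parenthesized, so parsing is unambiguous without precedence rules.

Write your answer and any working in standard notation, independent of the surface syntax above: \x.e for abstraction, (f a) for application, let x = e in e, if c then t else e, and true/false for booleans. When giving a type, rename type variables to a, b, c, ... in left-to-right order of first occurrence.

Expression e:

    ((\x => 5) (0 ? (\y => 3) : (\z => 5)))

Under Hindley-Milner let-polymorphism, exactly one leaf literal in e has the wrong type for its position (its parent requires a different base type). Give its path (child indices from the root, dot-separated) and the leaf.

Trace:
\x._ : a -> Int
  unify Int ~ Bool
  FAIL: mismatch Int ~ Bool

Answer: 1.0 : 0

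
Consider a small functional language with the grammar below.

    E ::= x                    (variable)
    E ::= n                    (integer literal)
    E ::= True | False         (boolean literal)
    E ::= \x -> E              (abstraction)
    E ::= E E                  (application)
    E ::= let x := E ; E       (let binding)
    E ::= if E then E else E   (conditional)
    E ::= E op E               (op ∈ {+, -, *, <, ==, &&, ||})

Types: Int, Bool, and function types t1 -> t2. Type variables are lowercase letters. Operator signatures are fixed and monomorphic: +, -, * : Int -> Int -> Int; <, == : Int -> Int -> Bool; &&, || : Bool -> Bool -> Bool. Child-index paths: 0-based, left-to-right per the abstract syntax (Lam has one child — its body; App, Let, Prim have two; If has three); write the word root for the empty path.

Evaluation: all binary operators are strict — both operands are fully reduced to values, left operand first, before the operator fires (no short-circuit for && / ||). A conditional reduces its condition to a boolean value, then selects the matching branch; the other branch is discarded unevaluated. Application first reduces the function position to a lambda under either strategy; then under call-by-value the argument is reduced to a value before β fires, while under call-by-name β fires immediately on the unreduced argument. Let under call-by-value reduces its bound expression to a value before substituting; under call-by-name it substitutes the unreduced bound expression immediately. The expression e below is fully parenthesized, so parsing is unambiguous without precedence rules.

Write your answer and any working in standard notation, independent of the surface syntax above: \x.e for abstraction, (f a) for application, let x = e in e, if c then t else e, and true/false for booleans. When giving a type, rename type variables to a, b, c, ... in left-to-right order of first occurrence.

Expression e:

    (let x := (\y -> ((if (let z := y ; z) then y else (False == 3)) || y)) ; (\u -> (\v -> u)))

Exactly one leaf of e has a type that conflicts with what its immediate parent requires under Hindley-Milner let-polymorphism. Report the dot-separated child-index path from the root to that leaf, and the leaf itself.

Working:
y : a
let z : a
z : a
  unify a ~ Bool
y : Bool
  unify Bool ~ Int
  FAIL: mismatch Bool ~ Int

Answer: 0.0.0.2.0 : false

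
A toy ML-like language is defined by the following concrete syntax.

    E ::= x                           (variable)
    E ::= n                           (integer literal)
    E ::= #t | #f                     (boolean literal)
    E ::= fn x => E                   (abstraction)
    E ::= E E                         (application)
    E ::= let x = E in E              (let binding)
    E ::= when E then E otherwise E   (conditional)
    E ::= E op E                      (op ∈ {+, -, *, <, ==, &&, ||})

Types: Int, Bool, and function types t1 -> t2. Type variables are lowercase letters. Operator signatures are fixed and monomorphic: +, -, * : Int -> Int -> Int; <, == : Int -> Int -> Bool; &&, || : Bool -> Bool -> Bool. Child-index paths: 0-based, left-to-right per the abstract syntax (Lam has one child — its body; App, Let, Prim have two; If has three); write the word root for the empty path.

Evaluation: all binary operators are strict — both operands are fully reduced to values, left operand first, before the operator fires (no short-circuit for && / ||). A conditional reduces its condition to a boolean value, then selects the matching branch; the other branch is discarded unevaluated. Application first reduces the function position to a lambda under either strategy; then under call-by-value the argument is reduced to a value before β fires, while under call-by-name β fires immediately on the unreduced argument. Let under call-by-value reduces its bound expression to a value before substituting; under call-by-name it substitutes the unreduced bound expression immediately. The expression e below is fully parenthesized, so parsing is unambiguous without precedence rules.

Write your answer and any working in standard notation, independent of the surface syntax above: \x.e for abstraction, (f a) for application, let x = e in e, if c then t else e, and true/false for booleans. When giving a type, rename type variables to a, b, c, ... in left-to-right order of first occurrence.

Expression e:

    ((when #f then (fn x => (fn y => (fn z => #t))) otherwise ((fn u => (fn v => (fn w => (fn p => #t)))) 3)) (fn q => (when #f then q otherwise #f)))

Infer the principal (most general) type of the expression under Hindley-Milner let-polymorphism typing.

Answer: a -> b -> Bool

Derivation:
  unify Bool ~ Bool
\z._ : c -> Bool
\y._ : b -> c -> Bool
\x._ : a -> b -> c -> Bool
\p._ : g -> Bool
\w._ : f -> g -> Bool
\v._ : e -> f -> g -> Bool
\u._ : d -> e -> f -> g -> Bool
  unify d -> e -> f -> g -> Bool ~ Int -> h
  unify d ~ Int
  unify e -> f -> g -> Bool ~ h
_ _ : e -> f -> g -> Bool
  unify a -> b -> c -> Bool ~ e -> f -> g -> Bool
  unify a ~ e
  unify b -> c -> Bool ~ f -> g -> Bool
  unify b ~ f
  unify c -> Bool ~ g -> Bool
  unify c ~ g
  unify Bool ~ Bool
  unify Bool ~ Bool
q : i
  unify i ~ Bool
\q._ : Bool -> Bool
  unify e -> f -> g -> Bool ~ (Bool -> Bool) -> j
  unify e ~ Bool -> Bool
  unify f -> g -> Bool ~ j
_ _ : f -> g -> Bool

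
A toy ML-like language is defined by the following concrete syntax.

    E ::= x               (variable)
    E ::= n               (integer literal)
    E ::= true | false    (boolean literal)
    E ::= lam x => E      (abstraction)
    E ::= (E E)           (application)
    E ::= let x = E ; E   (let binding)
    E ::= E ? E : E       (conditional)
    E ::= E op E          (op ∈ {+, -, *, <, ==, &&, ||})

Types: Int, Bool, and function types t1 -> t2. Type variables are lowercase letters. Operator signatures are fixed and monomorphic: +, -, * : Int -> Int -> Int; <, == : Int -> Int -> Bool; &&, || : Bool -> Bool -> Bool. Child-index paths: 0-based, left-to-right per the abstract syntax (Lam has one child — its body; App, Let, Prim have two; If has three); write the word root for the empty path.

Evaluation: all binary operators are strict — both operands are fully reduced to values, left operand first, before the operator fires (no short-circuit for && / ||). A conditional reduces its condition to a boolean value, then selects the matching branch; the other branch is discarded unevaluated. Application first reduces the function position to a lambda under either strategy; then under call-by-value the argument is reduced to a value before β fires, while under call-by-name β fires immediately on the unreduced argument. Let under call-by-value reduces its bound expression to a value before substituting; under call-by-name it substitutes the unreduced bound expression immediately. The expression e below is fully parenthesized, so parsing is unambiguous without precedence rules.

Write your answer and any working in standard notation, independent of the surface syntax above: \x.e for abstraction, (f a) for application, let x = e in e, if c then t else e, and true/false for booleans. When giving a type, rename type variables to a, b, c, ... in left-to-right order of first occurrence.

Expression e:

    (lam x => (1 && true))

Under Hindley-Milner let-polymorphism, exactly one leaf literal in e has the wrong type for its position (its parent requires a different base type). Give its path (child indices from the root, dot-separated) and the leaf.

Answer: 0.0 : 1

Trace:
  unify Int ~ Bool
  FAIL: mismatch Int ~ Bool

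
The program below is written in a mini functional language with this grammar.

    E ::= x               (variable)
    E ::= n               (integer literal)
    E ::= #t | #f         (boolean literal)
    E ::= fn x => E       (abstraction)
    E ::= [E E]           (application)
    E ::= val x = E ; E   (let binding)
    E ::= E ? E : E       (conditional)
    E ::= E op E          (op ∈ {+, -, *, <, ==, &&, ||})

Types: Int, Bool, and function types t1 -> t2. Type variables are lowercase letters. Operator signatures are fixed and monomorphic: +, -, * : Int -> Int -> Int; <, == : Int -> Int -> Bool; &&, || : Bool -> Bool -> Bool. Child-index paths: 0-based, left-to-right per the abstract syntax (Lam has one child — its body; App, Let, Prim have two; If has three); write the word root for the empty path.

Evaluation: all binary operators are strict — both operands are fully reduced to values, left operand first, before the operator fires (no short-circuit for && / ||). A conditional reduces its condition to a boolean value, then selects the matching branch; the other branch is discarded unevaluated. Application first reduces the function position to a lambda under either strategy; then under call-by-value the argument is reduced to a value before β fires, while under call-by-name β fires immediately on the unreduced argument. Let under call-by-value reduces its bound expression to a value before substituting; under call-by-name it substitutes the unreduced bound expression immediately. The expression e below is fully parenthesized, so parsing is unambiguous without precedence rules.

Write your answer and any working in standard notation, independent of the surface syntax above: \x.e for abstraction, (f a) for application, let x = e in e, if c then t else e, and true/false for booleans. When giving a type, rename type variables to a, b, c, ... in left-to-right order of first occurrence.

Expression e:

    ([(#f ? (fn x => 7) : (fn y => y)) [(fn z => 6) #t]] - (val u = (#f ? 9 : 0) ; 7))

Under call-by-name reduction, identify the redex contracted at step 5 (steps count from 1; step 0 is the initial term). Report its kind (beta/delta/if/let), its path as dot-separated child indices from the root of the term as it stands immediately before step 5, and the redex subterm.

Derivation:
step 0: (((if false then (\x.7) else (\y.y)) ((\z.6) true)) - (let u = (if false then 9 else 0) in 7))
step 1: [if@0.0] (((\y.y) ((\z.6) true)) - (let u = (if false then 9 else 0) in 7))
step 2: [beta@0] (((\z.6) true) - (let u = (if false then 9 else 0) in 7))
step 3: [beta@0] (6 - (let u = (if false then 9 else 0) in 7))
step 4: [let@1] (6 - 7)
step 5: [delta@root] -1

Answer: delta at root : (6 - 7)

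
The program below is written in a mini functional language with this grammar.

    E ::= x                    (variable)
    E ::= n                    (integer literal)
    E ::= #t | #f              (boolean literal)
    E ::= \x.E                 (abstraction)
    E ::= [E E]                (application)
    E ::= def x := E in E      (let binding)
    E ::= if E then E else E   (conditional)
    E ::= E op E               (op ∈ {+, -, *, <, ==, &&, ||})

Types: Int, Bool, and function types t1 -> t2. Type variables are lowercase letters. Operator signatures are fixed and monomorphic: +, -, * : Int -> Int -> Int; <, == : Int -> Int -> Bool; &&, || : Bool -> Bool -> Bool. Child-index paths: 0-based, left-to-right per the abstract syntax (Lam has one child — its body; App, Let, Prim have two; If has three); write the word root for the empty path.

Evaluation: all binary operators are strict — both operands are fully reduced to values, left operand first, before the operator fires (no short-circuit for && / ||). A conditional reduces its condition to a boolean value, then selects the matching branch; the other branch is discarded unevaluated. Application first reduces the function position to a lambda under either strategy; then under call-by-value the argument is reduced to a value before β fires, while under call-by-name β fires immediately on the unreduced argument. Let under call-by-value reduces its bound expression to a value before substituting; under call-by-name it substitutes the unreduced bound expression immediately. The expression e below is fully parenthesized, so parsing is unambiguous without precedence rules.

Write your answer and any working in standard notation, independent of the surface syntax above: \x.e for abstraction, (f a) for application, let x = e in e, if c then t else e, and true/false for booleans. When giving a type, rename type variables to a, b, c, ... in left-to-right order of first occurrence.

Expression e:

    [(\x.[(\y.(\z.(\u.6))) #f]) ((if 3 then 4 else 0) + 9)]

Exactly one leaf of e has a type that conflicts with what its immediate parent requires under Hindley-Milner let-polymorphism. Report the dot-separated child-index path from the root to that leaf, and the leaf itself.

Working:
\u._ : d -> Int
\z._ : c -> d -> Int
\y._ : b -> c -> d -> Int
  unify b -> c -> d -> Int ~ Bool -> e
  unify b ~ Bool
  unify c -> d -> Int ~ e
_ _ : c -> d -> Int
\x._ : a -> c -> d -> Int
  unify Int ~ Bool
  FAIL: mismatch Int ~ Bool

Answer: 1.0.0 : 3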